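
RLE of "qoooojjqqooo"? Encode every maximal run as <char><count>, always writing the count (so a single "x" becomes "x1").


String: "qoooojjqqooo"
Scanning for consecutive runs:
  'q' x 1
  'o' x 4
  'j' x 2
  'q' x 2
  'o' x 3
RLE = "q1o4j2q2o3"


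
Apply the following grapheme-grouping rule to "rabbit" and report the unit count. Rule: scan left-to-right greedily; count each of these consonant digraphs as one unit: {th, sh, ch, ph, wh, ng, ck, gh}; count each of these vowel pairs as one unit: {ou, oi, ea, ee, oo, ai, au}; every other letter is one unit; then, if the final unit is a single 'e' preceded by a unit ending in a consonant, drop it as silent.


Word: "rabbit" (6 letters)
Left-to-right scan:
  1. 'r' (letter)
  2. 'a' (letter)
  3. 'b' (letter)
  4. 'b' (letter)
  5. 'i' (letter)
  6. 't' (letter)
Units from scan: 6
Sound units = 6 units


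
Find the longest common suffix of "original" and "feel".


Word 1: "original"
Word 2: "feel"
Comparing from end:
  Pos -1: 'l' == 'l'
  Pos -2: 'a' != 'e' (stop)
LCS = "l" (length 1)


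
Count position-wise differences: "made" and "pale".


Comparing character by character (same length = 4):
  Pos 0: 'm' vs 'p' !=
  Pos 1: 'a' vs 'a' =
  Pos 2: 'd' vs 'l' !=
  Pos 3: 'e' vs 'e' =
Hamming distance = 2


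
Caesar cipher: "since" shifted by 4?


Word: "since"
Shift: 4
Each letter → (letter + shift) mod 26:
  's' (18) + 4 = 22 → 'w'
  'i' (8) + 4 = 12 → 'm'
  'n' (13) + 4 = 17 → 'r'
  'c' (2) + 4 = 6 → 'g'
  'e' (4) + 4 = 8 → 'i'
Result = "wmrgi"


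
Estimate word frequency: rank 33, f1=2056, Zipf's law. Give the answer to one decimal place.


Zipf's law: f(r) = f(1) / r
f(1) = 2056
f(33) = 2056 / 33
= 62.3 occurrences


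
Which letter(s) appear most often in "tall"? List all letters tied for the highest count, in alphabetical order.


Word: "tall"
Letter counts:
  'a': 1
  'l': 2
  't': 1
Maximum count = 2
Most frequent = 'l' (2 times each)


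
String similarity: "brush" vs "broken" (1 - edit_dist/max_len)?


Word 1: "brush" (length 5)
Word 2: "broken" (length 6)
One optimal edit sequence:
  1. keep 'b'
  2. keep 'r'
  3. insert 'o'  (+1)
  4. substitute 'u' -> 'k'  (+1)
  5. substitute 's' -> 'e'  (+1)
  6. substitute 'h' -> 'n'  (+1)
Edit distance = 4
Max length = max(5, 6) = 6
Similarity = 1 - 4/6
= 0.3333


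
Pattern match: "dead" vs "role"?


Pattern of "dead": [0, 1, 2, 0]
Pattern of "role": [0, 1, 2, 3]
Patterns do not match
Same pattern = No


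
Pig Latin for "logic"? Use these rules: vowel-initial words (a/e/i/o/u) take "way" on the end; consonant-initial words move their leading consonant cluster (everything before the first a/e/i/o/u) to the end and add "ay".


Word: "logic"
Starts with consonant(s) → move to end, add 'ay'
Consonant cluster: "l"
Pig Latin = "ogiclay"


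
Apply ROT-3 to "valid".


Word: "valid"
Shift: 3
Each letter → (letter + shift) mod 26:
  'v' (21) + 3 = 24 → 'y'
  'a' (0) + 3 = 3 → 'd'
  'l' (11) + 3 = 14 → 'o'
  'i' (8) + 3 = 11 → 'l'
  'd' (3) + 3 = 6 → 'g'
Result = "ydolg"


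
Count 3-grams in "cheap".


Word: "cheap" (length 5)
Number of 3-grams = length - 3 + 1 = 5 - 3 + 1
= 3


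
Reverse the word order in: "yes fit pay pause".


Original: "yes fit pay pause"
Words (1..n): yes | fit | pay | pause
Reversed (n..1): pause | pay | fit | yes
Result = "pause pay fit yes"


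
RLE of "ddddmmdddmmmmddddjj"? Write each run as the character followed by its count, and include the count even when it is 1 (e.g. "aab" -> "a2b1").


String: "ddddmmdddmmmmddddjj"
Scanning for consecutive runs:
  'd' x 4
  'm' x 2
  'd' x 3
  'm' x 4
  'd' x 4
  'j' x 2
RLE = "d4m2d3m4d4j2"


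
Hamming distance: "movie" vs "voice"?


Comparing character by character (same length = 5):
  Pos 0: 'm' vs 'v' !=
  Pos 1: 'o' vs 'o' =
  Pos 2: 'v' vs 'i' !=
  Pos 3: 'i' vs 'c' !=
  Pos 4: 'e' vs 'e' =
Hamming distance = 3


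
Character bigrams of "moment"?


Word: "moment" (length 6)
Number of bigrams = 6 - 2 + 1 = 5
  Position 0: "mo"
  Position 1: "om"
  Position 2: "me"
  Position 3: "en"
  Position 4: "nt"
Bigrams = "mo", "om", "me", "en", "nt"


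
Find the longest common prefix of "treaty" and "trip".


Word 1: "treaty"
Word 2: "trip"
Comparing from start:
  Pos 0: 't' == 't'
  Pos 1: 'r' == 'r'
  Pos 2: 'e' != 'i' (stop)
LCP = "tr" (length 2)


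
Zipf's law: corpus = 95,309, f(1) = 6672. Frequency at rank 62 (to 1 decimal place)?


Zipf's law: f(r) = f(1) / r
f(1) = 6672
f(62) = 6672 / 62
= 107.6 occurrences


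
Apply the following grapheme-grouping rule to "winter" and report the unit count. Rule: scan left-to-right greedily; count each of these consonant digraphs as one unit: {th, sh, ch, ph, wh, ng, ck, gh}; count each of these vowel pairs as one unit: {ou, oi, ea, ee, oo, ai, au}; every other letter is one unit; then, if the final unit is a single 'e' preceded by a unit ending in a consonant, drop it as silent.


Word: "winter" (6 letters)
Left-to-right scan:
  (1) 'w' (letter)
  (2) 'i' (letter)
  (3) 'n' (letter)
  (4) 't' (letter)
  (5) 'e' (letter)
  (6) 'r' (letter)
Units from scan: 6
Sound units = 6 units


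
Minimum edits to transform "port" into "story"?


Word 1: "port" (length 4)
Word 2: "story" (length 5)
One optimal edit sequence (insert/delete/substitute each cost 1):
  1. insert 's'  (+1)
  2. substitute 'p' -> 't'  (+1)
  3. keep 'o'
  4. keep 'r'
  5. substitute 't' -> 'y'  (+1)
Total edit operations: 3
Edit distance = 3


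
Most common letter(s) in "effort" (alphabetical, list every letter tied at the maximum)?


Word: "effort"
Letter counts:
  'e': 1
  'f': 2
  'o': 1
  'r': 1
  't': 1
Maximum count = 2
Most frequent = 'f' (2 times each)


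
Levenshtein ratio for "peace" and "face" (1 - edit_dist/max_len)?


Word 1: "peace" (length 5)
Word 2: "face" (length 4)
One optimal edit sequence:
  1. delete 'p'  (+1)
  2. substitute 'e' -> 'f'  (+1)
  3. keep 'a'
  4. keep 'c'
  5. keep 'e'
Edit distance = 2
Max length = max(5, 4) = 5
Similarity = 1 - 2/5
= 0.6000


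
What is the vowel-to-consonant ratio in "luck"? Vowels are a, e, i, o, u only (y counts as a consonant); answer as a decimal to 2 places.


Word: "luck"
Vowels (a,e,i,o,u): 1
Consonants: 3
Ratio = 1/3
= 0.33


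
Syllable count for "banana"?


Word: "banana"
Syllable breakdown: ba · na · na
Counting: 3 parts
= 3 syllables


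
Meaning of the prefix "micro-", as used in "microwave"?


Prefix: micro-
Example: microwave (micro- + wave)
Meaning = small


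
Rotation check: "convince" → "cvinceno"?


Word: "convince", Candidate: "cvinceno"
Method: check if candidate is substring of word+word
"convinceconvince" contains "cvinceno"? No
Is rotation = No


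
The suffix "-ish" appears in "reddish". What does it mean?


Suffix: -ish
As in: reddish -> red + -ish, with a spelling change
Meaning = somewhat / having the qualities of


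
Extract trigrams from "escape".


Word: "escape" (length 6)
Number of trigrams = 6 - 3 + 1 = 4
  Position 0: "esc"
  Position 1: "sca"
  Position 2: "cap"
  Position 3: "ape"
Trigrams = "esc", "sca", "cap", "ape"


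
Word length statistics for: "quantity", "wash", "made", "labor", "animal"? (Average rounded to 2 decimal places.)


Lengths: "quantity"=8, "wash"=4, "made"=4, "labor"=5, "animal"=6
Sum = 27, Count = 5
Average = 27/5 = 5.40
= avg=5.40, min=4, max=8


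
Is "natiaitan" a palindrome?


Word: "natiaitan"
Reversed: "natiaitan"
Forward == Backward? natiaitan == natiaitan
Palindrome = Yes


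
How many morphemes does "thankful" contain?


Word: "thankful"
Morphemes: thank / -ful
Each morpheme carries meaning
= 2 morphemes


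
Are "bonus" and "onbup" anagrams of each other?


Word 1: "bonus" → sorted: bnosu
Word 2: "onbup" → sorted: bnopu
Same letters? bnosu != bnopu
Anagram = No


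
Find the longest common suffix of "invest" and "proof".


Word 1: "invest"
Word 2: "proof"
Comparing from end:
  Pos -1: 't' != 'f' (stop)
LCS = "" (length 0)


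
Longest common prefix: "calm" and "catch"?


Word 1: "calm"
Word 2: "catch"
Comparing from start:
  Pos 0: 'c' == 'c'
  Pos 1: 'a' == 'a'
  Pos 2: 'l' != 't' (stop)
LCP = "ca" (length 2)


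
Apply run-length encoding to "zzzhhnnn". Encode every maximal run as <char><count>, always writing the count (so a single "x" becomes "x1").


String: "zzzhhnnn"
Scanning for consecutive runs:
  'z' x 3
  'h' x 2
  'n' x 3
RLE = "z3h2n3"


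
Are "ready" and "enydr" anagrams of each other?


Word 1: "ready" → sorted: adery
Word 2: "enydr" → sorted: denry
Same letters? adery != denry
Anagram = No


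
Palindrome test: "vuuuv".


Word: "vuuuv"
Reversed: "vuuuv"
Forward == Backward? vuuuv == vuuuv
Palindrome = Yes


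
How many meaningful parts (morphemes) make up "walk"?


Word: "walk"
Morphemes: walk
Each morpheme carries meaning
= 1 morpheme


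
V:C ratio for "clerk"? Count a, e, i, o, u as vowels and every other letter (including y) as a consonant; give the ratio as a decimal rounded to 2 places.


Word: "clerk"
Vowels (a,e,i,o,u): 1
Consonants: 4
Ratio = 1/4
= 0.25


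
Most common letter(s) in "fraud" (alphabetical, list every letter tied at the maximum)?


Word: "fraud"
Letter counts:
  'a': 1
  'd': 1
  'f': 1
  'r': 1
  'u': 1
Maximum count = 1
Most frequent = 'a', 'd', 'f', 'r', 'u' (1 time each)


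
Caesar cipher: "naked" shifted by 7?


Word: "naked"
Shift: 7
Each letter → (letter + shift) mod 26:
  'n' (13) + 7 = 20 → 'u'
  'a' (0) + 7 = 7 → 'h'
  'k' (10) + 7 = 17 → 'r'
  'e' (4) + 7 = 11 → 'l'
  'd' (3) + 7 = 10 → 'k'
Result = "uhrlk"


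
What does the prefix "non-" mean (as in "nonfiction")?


Prefix: non-
Example: nonfiction = non- + fiction
Meaning = not


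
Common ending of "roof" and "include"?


Word 1: "roof"
Word 2: "include"
Comparing from end:
  Pos -1: 'f' != 'e' (stop)
LCS = "" (length 0)


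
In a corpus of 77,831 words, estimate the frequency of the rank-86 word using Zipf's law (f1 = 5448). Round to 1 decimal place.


Zipf's law: f(r) = f(1) / r
f(1) = 5448
f(86) = 5448 / 86
= 63.3 occurrences


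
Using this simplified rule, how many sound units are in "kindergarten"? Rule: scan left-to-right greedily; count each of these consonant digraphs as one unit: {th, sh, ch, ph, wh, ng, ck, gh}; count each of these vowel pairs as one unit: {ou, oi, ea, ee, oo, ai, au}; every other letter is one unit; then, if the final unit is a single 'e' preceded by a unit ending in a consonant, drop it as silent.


Word: "kindergarten" (12 letters)
Left-to-right scan:
  [1] 'k' (letter)
  [2] 'i' (letter)
  [3] 'n' (letter)
  [4] 'd' (letter)
  [5] 'e' (letter)
  [6] 'r' (letter)
  [7] 'g' (letter)
  [8] 'a' (letter)
  [9] 'r' (letter)
  [10] 't' (letter)
  [11] 'e' (letter)
  [12] 'n' (letter)
Units from scan: 12
Sound units = 12 units


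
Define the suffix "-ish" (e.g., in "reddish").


Suffix: -ish
Example: reddish = red + -ish, with a spelling change
Meaning = somewhat / having the qualities of


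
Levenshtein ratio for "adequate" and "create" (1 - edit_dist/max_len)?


Word 1: "adequate" (length 8)
Word 2: "create" (length 6)
One optimal edit sequence:
  1. substitute 'a' -> 'c'  (+1)
  2. substitute 'd' -> 'r'  (+1)
  3. keep 'e'
  4. delete 'q'  (+1)
  5. delete 'u'  (+1)
  6. keep 'a'
  7. keep 't'
  8. keep 'e'
Edit distance = 4
Max length = max(8, 6) = 8
Similarity = 1 - 4/8
= 0.5000


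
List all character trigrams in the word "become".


Word: "become" (length 6)
Number of trigrams = 6 - 3 + 1 = 4
  Position 0: "bec"
  Position 1: "eco"
  Position 2: "com"
  Position 3: "ome"
Trigrams = "bec", "eco", "com", "ome"


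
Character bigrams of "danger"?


Word: "danger" (length 6)
Number of bigrams = 6 - 2 + 1 = 5
  Position 0: "da"
  Position 1: "an"
  Position 2: "ng"
  Position 3: "ge"
  Position 4: "er"
Bigrams = "da", "an", "ng", "ge", "er"


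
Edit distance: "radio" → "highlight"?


Word 1: "radio" (length 5)
Word 2: "highlight" (length 9)
One optimal edit sequence (insert/delete/substitute each cost 1):
  1. insert 'h'  (+1)
  2. insert 'i'  (+1)
  3. substitute 'r' -> 'g'  (+1)
  4. substitute 'a' -> 'h'  (+1)
  5. substitute 'd' -> 'l'  (+1)
  6. keep 'i'
  7. insert 'g'  (+1)
  8. insert 'h'  (+1)
  9. substitute 'o' -> 't'  (+1)
Total edit operations: 8
Edit distance = 8


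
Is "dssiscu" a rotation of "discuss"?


Word: "discuss", Candidate: "dssiscu"
Method: check if candidate is substring of word+word
"discussdiscuss" contains "dssiscu"? No
Is rotation = No


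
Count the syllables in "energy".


Word: "energy"
Syllable breakdown: en · er · gy
Counting: 3 parts
= 3 syllables


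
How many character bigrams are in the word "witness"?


Word: "witness" (length 7)
Number of 2-grams = length - 2 + 1 = 7 - 2 + 1
= 6


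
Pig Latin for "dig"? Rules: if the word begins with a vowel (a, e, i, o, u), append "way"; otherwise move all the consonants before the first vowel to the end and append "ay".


Word: "dig"
Starts with consonant(s) → move to end, add 'ay'
Consonant cluster: "d"
Pig Latin = "igday"


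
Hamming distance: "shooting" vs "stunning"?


Comparing character by character (same length = 8):
  Pos 0: 's' vs 's' =
  Pos 1: 'h' vs 't' !=
  Pos 2: 'o' vs 'u' !=
  Pos 3: 'o' vs 'n' !=
  Pos 4: 't' vs 'n' !=
  Pos 5: 'i' vs 'i' =
  Pos 6: 'n' vs 'n' =
  Pos 7: 'g' vs 'g' =
Hamming distance = 4


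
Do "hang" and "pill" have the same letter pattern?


Pattern of "hang": [0, 1, 2, 3]
Pattern of "pill": [0, 1, 2, 2]
Patterns do not match
Same pattern = No


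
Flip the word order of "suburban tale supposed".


Original: "suburban tale supposed"
Words (1..n): suburban | tale | supposed
Reversed (n..1): supposed | tale | suburban
Result = "supposed tale suburban"


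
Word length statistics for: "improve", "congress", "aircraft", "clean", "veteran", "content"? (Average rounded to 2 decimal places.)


Lengths: "improve"=7, "congress"=8, "aircraft"=8, "clean"=5, "veteran"=7, "content"=7
Sum = 42, Count = 6
Average = 42/6 = 7.00
= avg=7.00, min=5, max=8


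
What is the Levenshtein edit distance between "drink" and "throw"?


Word 1: "drink" (length 5)
Word 2: "throw" (length 5)
One optimal edit sequence (insert/delete/substitute each cost 1):
  1. substitute 'd' -> 't'  (+1)
  2. substitute 'r' -> 'h'  (+1)
  3. substitute 'i' -> 'r'  (+1)
  4. substitute 'n' -> 'o'  (+1)
  5. substitute 'k' -> 'w'  (+1)
Total edit operations: 5
Edit distance = 5


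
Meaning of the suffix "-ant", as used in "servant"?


Suffix: -ant
Example: servant (serve + -ant, with a spelling change)
Meaning = one who / that which


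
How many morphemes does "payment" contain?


Word: "payment"
Morphemes: pay + -ment
Each morpheme carries meaning
= 2 morphemes


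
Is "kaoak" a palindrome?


Word: "kaoak"
Reversed: "kaoak"
Forward == Backward? kaoak == kaoak
Palindrome = Yes


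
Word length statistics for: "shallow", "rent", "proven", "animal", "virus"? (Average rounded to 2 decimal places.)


Lengths: "shallow"=7, "rent"=4, "proven"=6, "animal"=6, "virus"=5
Sum = 28, Count = 5
Average = 28/5 = 5.60
= avg=5.60, min=4, max=7


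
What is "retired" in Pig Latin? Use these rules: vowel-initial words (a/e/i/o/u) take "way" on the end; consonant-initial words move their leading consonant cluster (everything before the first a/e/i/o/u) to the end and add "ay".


Word: "retired"
Starts with consonant(s) → move to end, add 'ay'
Consonant cluster: "r"
Pig Latin = "etiredray"


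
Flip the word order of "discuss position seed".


Original: "discuss position seed"
Words (1..n): discuss | position | seed
Reversed (n..1): seed | position | discuss
Result = "seed position discuss"


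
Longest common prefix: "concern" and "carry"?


Word 1: "concern"
Word 2: "carry"
Comparing from start:
  Pos 0: 'c' == 'c'
  Pos 1: 'o' != 'a' (stop)
LCP = "c" (length 1)


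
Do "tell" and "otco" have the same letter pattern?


Pattern of "tell": [0, 1, 2, 2]
Pattern of "otco": [0, 1, 2, 0]
Patterns do not match
Same pattern = No


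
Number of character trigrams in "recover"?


Word: "recover" (length 7)
Number of 3-grams = length - 3 + 1 = 7 - 3 + 1
= 5


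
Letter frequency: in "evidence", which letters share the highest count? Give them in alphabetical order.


Word: "evidence"
Letter counts:
  'c': 1
  'd': 1
  'e': 3
  'i': 1
  'n': 1
  'v': 1
Maximum count = 3
Most frequent = 'e' (3 times each)


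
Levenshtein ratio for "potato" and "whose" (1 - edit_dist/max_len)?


Word 1: "potato" (length 6)
Word 2: "whose" (length 5)
One optimal edit sequence:
  1. delete 'p'  (+1)
  2. substitute 'o' -> 'w'  (+1)
  3. substitute 't' -> 'h'  (+1)
  4. substitute 'a' -> 'o'  (+1)
  5. substitute 't' -> 's'  (+1)
  6. substitute 'o' -> 'e'  (+1)
Edit distance = 6
Max length = max(6, 5) = 6
Similarity = 1 - 6/6
= 0.0000


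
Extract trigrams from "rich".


Word: "rich" (length 4)
Number of trigrams = 4 - 3 + 1 = 2
  Position 0: "ric"
  Position 1: "ich"
Trigrams = "ric", "ich"


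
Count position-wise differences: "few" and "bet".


Comparing character by character (same length = 3):
  Pos 0: 'f' vs 'b' !=
  Pos 1: 'e' vs 'e' =
  Pos 2: 'w' vs 't' !=
Hamming distance = 2


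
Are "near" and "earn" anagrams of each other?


Word 1: "near" → sorted: aenr
Word 2: "earn" → sorted: aenr
Same letters? aenr == aenr
Anagram = Yes


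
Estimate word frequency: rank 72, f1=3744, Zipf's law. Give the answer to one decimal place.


Zipf's law: f(r) = f(1) / r
f(1) = 3744
f(72) = 3744 / 72
= 52.0 occurrences


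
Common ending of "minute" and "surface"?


Word 1: "minute"
Word 2: "surface"
Comparing from end:
  Pos -1: 'e' == 'e'
  Pos -2: 't' != 'c' (stop)
LCS = "e" (length 1)


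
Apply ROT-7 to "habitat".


Word: "habitat"
Shift: 7
Each letter → (letter + shift) mod 26:
  'h' (7) + 7 = 14 → 'o'
  'a' (0) + 7 = 7 → 'h'
  'b' (1) + 7 = 8 → 'i'
  'i' (8) + 7 = 15 → 'p'
  't' (19) + 7 = 0 → 'a'
  'a' (0) + 7 = 7 → 'h'
  't' (19) + 7 = 0 → 'a'
Result = "ohipaha"


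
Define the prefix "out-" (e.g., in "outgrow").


Prefix: out-
Example: outgrow (out- + grow)
Meaning = surpass


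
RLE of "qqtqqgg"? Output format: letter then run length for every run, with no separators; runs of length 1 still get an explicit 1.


String: "qqtqqgg"
Scanning for consecutive runs:
  'q' x 2
  't' x 1
  'q' x 2
  'g' x 2
RLE = "q2t1q2g2"


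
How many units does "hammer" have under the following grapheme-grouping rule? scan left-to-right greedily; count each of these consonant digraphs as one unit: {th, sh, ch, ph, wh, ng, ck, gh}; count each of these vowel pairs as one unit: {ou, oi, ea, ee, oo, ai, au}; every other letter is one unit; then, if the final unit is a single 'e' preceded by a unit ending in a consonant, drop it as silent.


Word: "hammer" (6 letters)
Left-to-right scan:
  1. 'h' (letter)
  2. 'a' (letter)
  3. 'm' (letter)
  4. 'm' (letter)
  5. 'e' (letter)
  6. 'r' (letter)
Units from scan: 6
Sound units = 6 units


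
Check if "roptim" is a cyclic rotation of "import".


Word: "import", Candidate: "roptim"
Method: check if candidate is substring of word+word
"importimport" contains "roptim"? No
Is rotation = No


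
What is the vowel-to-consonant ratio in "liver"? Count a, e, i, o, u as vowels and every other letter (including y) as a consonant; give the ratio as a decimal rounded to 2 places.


Word: "liver"
Vowels (a,e,i,o,u): 2
Consonants: 3
Ratio = 2/3
= 0.67


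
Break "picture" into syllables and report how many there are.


Word: "picture"
Syllable breakdown: pic-ture
Counting: 2 parts
= 2 syllables


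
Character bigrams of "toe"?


Word: "toe" (length 3)
Number of bigrams = 3 - 2 + 1 = 2
  Position 0: "to"
  Position 1: "oe"
Bigrams = "to", "oe"


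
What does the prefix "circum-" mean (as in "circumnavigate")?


Prefix: circum-
Example: circumnavigate = circum- + navigate
Meaning = around


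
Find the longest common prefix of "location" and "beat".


Word 1: "location"
Word 2: "beat"
Comparing from start:
  Pos 0: 'l' != 'b' (stop)
LCP = "" (length 0)


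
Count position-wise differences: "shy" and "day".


Comparing character by character (same length = 3):
  Pos 0: 's' vs 'd' !=
  Pos 1: 'h' vs 'a' !=
  Pos 2: 'y' vs 'y' =
Hamming distance = 2


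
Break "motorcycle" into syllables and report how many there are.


Word: "motorcycle"
Syllable breakdown: mo / tor / cy / cle
Counting: 4 parts
= 4 syllables


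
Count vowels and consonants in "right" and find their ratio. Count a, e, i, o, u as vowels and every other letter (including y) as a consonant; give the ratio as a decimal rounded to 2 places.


Word: "right"
Vowels (a,e,i,o,u): 1
Consonants: 4
Ratio = 1/4
= 0.25


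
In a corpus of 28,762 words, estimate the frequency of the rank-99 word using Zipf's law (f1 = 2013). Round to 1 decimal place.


Zipf's law: f(r) = f(1) / r
f(1) = 2013
f(99) = 2013 / 99
= 20.3 occurrences


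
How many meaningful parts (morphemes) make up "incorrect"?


Word: "incorrect"
Morphemes: in- + correct
Each morpheme carries meaning
= 2 morphemes


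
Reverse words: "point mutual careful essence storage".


Original: "point mutual careful essence storage"
Words (1..n): point | mutual | careful | essence | storage
Reversed (n..1): storage | essence | careful | mutual | point
Result = "storage essence careful mutual point"


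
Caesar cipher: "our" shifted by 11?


Word: "our"
Shift: 11
Each letter → (letter + shift) mod 26:
  'o' (14) + 11 = 25 → 'z'
  'u' (20) + 11 = 5 → 'f'
  'r' (17) + 11 = 2 → 'c'
Result = "zfc"


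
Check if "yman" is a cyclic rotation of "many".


Word: "many", Candidate: "yman"
Method: check if candidate is substring of word+word
"manymany" contains "yman"? Yes
Is rotation = Yes


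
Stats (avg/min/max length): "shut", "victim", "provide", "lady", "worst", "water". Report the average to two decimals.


Lengths: "shut"=4, "victim"=6, "provide"=7, "lady"=4, "worst"=5, "water"=5
Sum = 31, Count = 6
Average = 31/6 = 5.17
= avg=5.17, min=4, max=7


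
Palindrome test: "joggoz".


Word: "joggoz"
Reversed: "zoggoj"
Forward == Backward? joggoz != zoggoj
Palindrome = No


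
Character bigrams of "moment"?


Word: "moment" (length 6)
Number of bigrams = 6 - 2 + 1 = 5
  Position 0: "mo"
  Position 1: "om"
  Position 2: "me"
  Position 3: "en"
  Position 4: "nt"
Bigrams = "mo", "om", "me", "en", "nt"


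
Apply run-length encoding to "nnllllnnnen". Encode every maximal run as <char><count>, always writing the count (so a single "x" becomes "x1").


String: "nnllllnnnen"
Scanning for consecutive runs:
  'n' x 2
  'l' x 4
  'n' x 3
  'e' x 1
  'n' x 1
RLE = "n2l4n3e1n1"


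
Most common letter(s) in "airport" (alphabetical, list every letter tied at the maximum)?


Word: "airport"
Letter counts:
  'a': 1
  'i': 1
  'o': 1
  'p': 1
  'r': 2
  't': 1
Maximum count = 2
Most frequent = 'r' (2 times each)


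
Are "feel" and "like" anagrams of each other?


Word 1: "feel" → sorted: eefl
Word 2: "like" → sorted: eikl
Same letters? eefl != eikl
Anagram = No


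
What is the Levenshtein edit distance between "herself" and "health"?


Word 1: "herself" (length 7)
Word 2: "health" (length 6)
One optimal edit sequence (insert/delete/substitute each cost 1):
  1. keep 'h'
  2. keep 'e'
  3. delete 'r'  (+1)
  4. substitute 's' -> 'a'  (+1)
  5. substitute 'e' -> 'l'  (+1)
  6. substitute 'l' -> 't'  (+1)
  7. substitute 'f' -> 'h'  (+1)
Total edit operations: 5
Edit distance = 5


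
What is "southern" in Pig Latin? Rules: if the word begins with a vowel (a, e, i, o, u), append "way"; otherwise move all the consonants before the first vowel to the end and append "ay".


Word: "southern"
Starts with consonant(s) → move to end, add 'ay'
Consonant cluster: "s"
Pig Latin = "outhernsay"


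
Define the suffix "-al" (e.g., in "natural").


Suffix: -al
Example: natural = nature + -al, with a spelling change
Meaning = relating to


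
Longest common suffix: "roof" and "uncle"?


Word 1: "roof"
Word 2: "uncle"
Comparing from end:
  Pos -1: 'f' != 'e' (stop)
LCS = "" (length 0)


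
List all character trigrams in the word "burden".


Word: "burden" (length 6)
Number of trigrams = 6 - 3 + 1 = 4
  Position 0: "bur"
  Position 1: "urd"
  Position 2: "rde"
  Position 3: "den"
Trigrams = "bur", "urd", "rde", "den"


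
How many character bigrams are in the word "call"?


Word: "call" (length 4)
Number of 2-grams = length - 2 + 1 = 4 - 2 + 1
= 3


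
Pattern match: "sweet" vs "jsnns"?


Pattern of "sweet": [0, 1, 2, 2, 3]
Pattern of "jsnns": [0, 1, 2, 2, 1]
Patterns do not match
Same pattern = No


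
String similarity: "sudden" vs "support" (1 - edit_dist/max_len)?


Word 1: "sudden" (length 6)
Word 2: "support" (length 7)
One optimal edit sequence:
  1. keep 's'
  2. keep 'u'
  3. insert 'p'  (+1)
  4. substitute 'd' -> 'p'  (+1)
  5. substitute 'd' -> 'o'  (+1)
  6. substitute 'e' -> 'r'  (+1)
  7. substitute 'n' -> 't'  (+1)
Edit distance = 5
Max length = max(6, 7) = 7
Similarity = 1 - 5/7
= 0.2857


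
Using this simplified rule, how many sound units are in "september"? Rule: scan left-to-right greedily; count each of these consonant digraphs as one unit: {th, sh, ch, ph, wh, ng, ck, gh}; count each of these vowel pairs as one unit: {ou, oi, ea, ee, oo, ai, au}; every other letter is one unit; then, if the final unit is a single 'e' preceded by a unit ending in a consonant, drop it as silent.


Word: "september" (9 letters)
Left-to-right scan:
  1. 's' (letter)
  2. 'e' (letter)
  3. 'p' (letter)
  4. 't' (letter)
  5. 'e' (letter)
  6. 'm' (letter)
  7. 'b' (letter)
  8. 'e' (letter)
  9. 'r' (letter)
Units from scan: 9
Sound units = 9 units


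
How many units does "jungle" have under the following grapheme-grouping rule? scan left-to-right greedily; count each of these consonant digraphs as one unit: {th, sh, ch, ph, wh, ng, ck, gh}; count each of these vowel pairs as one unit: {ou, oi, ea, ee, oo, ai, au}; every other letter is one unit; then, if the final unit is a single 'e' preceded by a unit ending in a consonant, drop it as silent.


Word: "jungle" (6 letters)
Left-to-right scan:
  [1] 'j' (letter)
  [2] 'u' (letter)
  [3] 'ng' (digraph)
  [4] 'l' (letter)
  [5] 'e' (letter)
Units from scan: 5
Final unit is 'e' after a consonant -> drop as silent (-1)
Sound units = 4 units


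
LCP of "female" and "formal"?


Word 1: "female"
Word 2: "formal"
Comparing from start:
  Pos 0: 'f' == 'f'
  Pos 1: 'e' != 'o' (stop)
LCP = "f" (length 1)


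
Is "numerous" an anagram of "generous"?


Word 1: "generous" → sorted: eegnorsu
Word 2: "numerous" → sorted: emnorsuu
Same letters? eegnorsu != emnorsuu
Anagram = No


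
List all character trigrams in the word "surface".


Word: "surface" (length 7)
Number of trigrams = 7 - 3 + 1 = 5
  Position 0: "sur"
  Position 1: "urf"
  Position 2: "rfa"
  Position 3: "fac"
  Position 4: "ace"
Trigrams = "sur", "urf", "rfa", "fac", "ace"


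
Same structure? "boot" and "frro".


Pattern of "boot": [0, 1, 1, 2]
Pattern of "frro": [0, 1, 1, 2]
Patterns match
Same pattern = Yes


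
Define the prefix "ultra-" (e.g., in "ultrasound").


Prefix: ultra-
Example: ultrasound = ultra- + sound
Meaning = beyond


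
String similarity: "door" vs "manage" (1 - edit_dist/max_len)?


Word 1: "door" (length 4)
Word 2: "manage" (length 6)
One optimal edit sequence:
  1. insert 'm'  (+1)
  2. insert 'a'  (+1)
  3. substitute 'd' -> 'n'  (+1)
  4. substitute 'o' -> 'a'  (+1)
  5. substitute 'o' -> 'g'  (+1)
  6. substitute 'r' -> 'e'  (+1)
Edit distance = 6
Max length = max(4, 6) = 6
Similarity = 1 - 6/6
= 0.0000


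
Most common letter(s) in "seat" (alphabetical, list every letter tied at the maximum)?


Word: "seat"
Letter counts:
  'a': 1
  'e': 1
  's': 1
  't': 1
Maximum count = 1
Most frequent = 'a', 'e', 's', 't' (1 time each)


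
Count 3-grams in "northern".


Word: "northern" (length 8)
Number of 3-grams = length - 3 + 1 = 8 - 3 + 1
= 6


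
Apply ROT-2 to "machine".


Word: "machine"
Shift: 2
Each letter → (letter + shift) mod 26:
  'm' (12) + 2 = 14 → 'o'
  'a' (0) + 2 = 2 → 'c'
  'c' (2) + 2 = 4 → 'e'
  'h' (7) + 2 = 9 → 'j'
  'i' (8) + 2 = 10 → 'k'
  'n' (13) + 2 = 15 → 'p'
  'e' (4) + 2 = 6 → 'g'
Result = "ocejkpg"


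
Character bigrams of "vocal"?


Word: "vocal" (length 5)
Number of bigrams = 5 - 2 + 1 = 4
  Position 0: "vo"
  Position 1: "oc"
  Position 2: "ca"
  Position 3: "al"
Bigrams = "vo", "oc", "ca", "al"


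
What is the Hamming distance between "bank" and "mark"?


Comparing character by character (same length = 4):
  Pos 0: 'b' vs 'm' !=
  Pos 1: 'a' vs 'a' =
  Pos 2: 'n' vs 'r' !=
  Pos 3: 'k' vs 'k' =
Hamming distance = 2


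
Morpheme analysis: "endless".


Word: "endless"
Morphemes: end + -less
Each morpheme carries meaning
= 2 morphemes


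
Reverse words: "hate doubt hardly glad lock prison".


Original: "hate doubt hardly glad lock prison"
Words (1..n): hate | doubt | hardly | glad | lock | prison
Reversed (n..1): prison | lock | glad | hardly | doubt | hate
Result = "prison lock glad hardly doubt hate"


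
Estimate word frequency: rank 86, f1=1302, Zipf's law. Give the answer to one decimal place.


Zipf's law: f(r) = f(1) / r
f(1) = 1302
f(86) = 1302 / 86
= 15.1 occurrences


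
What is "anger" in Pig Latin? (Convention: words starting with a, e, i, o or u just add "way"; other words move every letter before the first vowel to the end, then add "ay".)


Word: "anger"
Starts with vowel → add 'way'
Pig Latin = "angerway"


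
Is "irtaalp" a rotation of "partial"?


Word: "partial", Candidate: "irtaalp"
Method: check if candidate is substring of word+word
"partialpartial" contains "irtaalp"? No
Is rotation = No


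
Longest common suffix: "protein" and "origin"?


Word 1: "protein"
Word 2: "origin"
Comparing from end:
  Pos -1: 'n' == 'n'
  Pos -2: 'i' == 'i'
  Pos -3: 'e' != 'g' (stop)
LCS = "in" (length 2)


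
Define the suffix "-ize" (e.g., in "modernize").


Suffix: -ize
As in: modernize -> modern + -ize
Meaning = to make


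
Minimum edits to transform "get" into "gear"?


Word 1: "get" (length 3)
Word 2: "gear" (length 4)
One optimal edit sequence (insert/delete/substitute each cost 1):
  1. keep 'g'
  2. keep 'e'
  3. insert 'a'  (+1)
  4. substitute 't' -> 'r'  (+1)
Total edit operations: 2
Edit distance = 2


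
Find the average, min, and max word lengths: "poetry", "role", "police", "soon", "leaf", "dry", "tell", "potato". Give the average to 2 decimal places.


Lengths: "poetry"=6, "role"=4, "police"=6, "soon"=4, "leaf"=4, "dry"=3, "tell"=4, "potato"=6
Sum = 37, Count = 8
Average = 37/8 = 4.63
= avg=4.63, min=3, max=6


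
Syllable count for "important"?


Word: "important"
Syllable breakdown: im | por | tant
Counting: 3 parts
= 3 syllables


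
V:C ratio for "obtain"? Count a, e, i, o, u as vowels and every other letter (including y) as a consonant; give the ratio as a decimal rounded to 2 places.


Word: "obtain"
Vowels (a,e,i,o,u): 3
Consonants: 3
Ratio = 3/3
= 1.00


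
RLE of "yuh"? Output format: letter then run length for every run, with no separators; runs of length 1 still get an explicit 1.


String: "yuh"
Scanning for consecutive runs:
  'y' x 1
  'u' x 1
  'h' x 1
RLE = "y1u1h1"


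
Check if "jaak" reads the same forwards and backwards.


Word: "jaak"
Reversed: "kaaj"
Forward == Backward? jaak != kaaj
Palindrome = No


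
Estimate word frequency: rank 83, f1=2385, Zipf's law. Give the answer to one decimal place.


Zipf's law: f(r) = f(1) / r
f(1) = 2385
f(83) = 2385 / 83
= 28.7 occurrences


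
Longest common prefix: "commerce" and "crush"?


Word 1: "commerce"
Word 2: "crush"
Comparing from start:
  Pos 0: 'c' == 'c'
  Pos 1: 'o' != 'r' (stop)
LCP = "c" (length 1)


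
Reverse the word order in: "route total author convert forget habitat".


Original: "route total author convert forget habitat"
Words (1..n): route | total | author | convert | forget | habitat
Reversed (n..1): habitat | forget | convert | author | total | route
Result = "habitat forget convert author total route"


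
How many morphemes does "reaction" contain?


Word: "reaction"
Morphemes: re- / act / -ion
Each morpheme carries meaning
= 3 morphemes


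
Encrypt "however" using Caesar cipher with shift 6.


Word: "however"
Shift: 6
Each letter → (letter + shift) mod 26:
  'h' (7) + 6 = 13 → 'n'
  'o' (14) + 6 = 20 → 'u'
  'w' (22) + 6 = 2 → 'c'
  'e' (4) + 6 = 10 → 'k'
  'v' (21) + 6 = 1 → 'b'
  'e' (4) + 6 = 10 → 'k'
  'r' (17) + 6 = 23 → 'x'
Result = "nuckbkx"


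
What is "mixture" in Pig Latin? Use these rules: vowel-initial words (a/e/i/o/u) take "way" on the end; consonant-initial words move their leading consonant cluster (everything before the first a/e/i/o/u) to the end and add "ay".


Word: "mixture"
Starts with consonant(s) → move to end, add 'ay'
Consonant cluster: "m"
Pig Latin = "ixturemay"


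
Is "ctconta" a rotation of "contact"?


Word: "contact", Candidate: "ctconta"
Method: check if candidate is substring of word+word
"contactcontact" contains "ctconta"? Yes
Is rotation = Yes


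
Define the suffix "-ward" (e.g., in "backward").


Suffix: -ward
As in: backward -> back + -ward
Meaning = in the direction of


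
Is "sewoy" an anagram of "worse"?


Word 1: "worse" → sorted: eorsw
Word 2: "sewoy" → sorted: eoswy
Same letters? eorsw != eoswy
Anagram = No


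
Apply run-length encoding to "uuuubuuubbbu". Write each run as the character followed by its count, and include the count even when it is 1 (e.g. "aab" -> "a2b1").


String: "uuuubuuubbbu"
Scanning for consecutive runs:
  'u' x 4
  'b' x 1
  'u' x 3
  'b' x 3
  'u' x 1
RLE = "u4b1u3b3u1"


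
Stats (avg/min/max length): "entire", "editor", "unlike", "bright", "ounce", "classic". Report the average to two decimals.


Lengths: "entire"=6, "editor"=6, "unlike"=6, "bright"=6, "ounce"=5, "classic"=7
Sum = 36, Count = 6
Average = 36/6 = 6.00
= avg=6.00, min=5, max=7


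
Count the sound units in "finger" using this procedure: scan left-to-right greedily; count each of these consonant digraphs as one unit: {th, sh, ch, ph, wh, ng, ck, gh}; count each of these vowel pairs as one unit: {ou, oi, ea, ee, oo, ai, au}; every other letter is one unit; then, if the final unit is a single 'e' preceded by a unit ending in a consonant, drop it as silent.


Word: "finger" (6 letters)
Left-to-right scan:
  1. 'f' (letter)
  2. 'i' (letter)
  3. 'ng' (digraph)
  4. 'e' (letter)
  5. 'r' (letter)
Units from scan: 5
Sound units = 5 units


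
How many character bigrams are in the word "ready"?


Word: "ready" (length 5)
Number of 2-grams = length - 2 + 1 = 5 - 2 + 1
= 4


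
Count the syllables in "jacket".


Word: "jacket"
Syllable breakdown: jack | et
Counting: 2 parts
= 2 syllables


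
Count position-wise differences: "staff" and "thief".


Comparing character by character (same length = 5):
  Pos 0: 's' vs 't' !=
  Pos 1: 't' vs 'h' !=
  Pos 2: 'a' vs 'i' !=
  Pos 3: 'f' vs 'e' !=
  Pos 4: 'f' vs 'f' =
Hamming distance = 4


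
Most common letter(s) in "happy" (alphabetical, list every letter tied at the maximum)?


Word: "happy"
Letter counts:
  'a': 1
  'h': 1
  'p': 2
  'y': 1
Maximum count = 2
Most frequent = 'p' (2 times each)


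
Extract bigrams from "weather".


Word: "weather" (length 7)
Number of bigrams = 7 - 2 + 1 = 6
  Position 0: "we"
  Position 1: "ea"
  Position 2: "at"
  Position 3: "th"
  Position 4: "he"
  Position 5: "er"
Bigrams = "we", "ea", "at", "th", "he", "er"


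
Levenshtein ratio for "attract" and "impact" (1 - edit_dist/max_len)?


Word 1: "attract" (length 7)
Word 2: "impact" (length 6)
One optimal edit sequence:
  1. delete 'a'  (+1)
  2. substitute 't' -> 'i'  (+1)
  3. substitute 't' -> 'm'  (+1)
  4. substitute 'r' -> 'p'  (+1)
  5. keep 'a'
  6. keep 'c'
  7. keep 't'
Edit distance = 4
Max length = max(7, 6) = 7
Similarity = 1 - 4/7
= 0.4286


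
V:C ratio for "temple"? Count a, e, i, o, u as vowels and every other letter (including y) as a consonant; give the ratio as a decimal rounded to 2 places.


Word: "temple"
Vowels (a,e,i,o,u): 2
Consonants: 4
Ratio = 2/4
= 0.50


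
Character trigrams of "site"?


Word: "site" (length 4)
Number of trigrams = 4 - 3 + 1 = 2
  Position 0: "sit"
  Position 1: "ite"
Trigrams = "sit", "ite"


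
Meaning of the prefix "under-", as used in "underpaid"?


Prefix: under-
Example: underpaid (under- + paid)
Meaning = insufficient


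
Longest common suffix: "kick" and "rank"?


Word 1: "kick"
Word 2: "rank"
Comparing from end:
  Pos -1: 'k' == 'k'
  Pos -2: 'c' != 'n' (stop)
LCS = "k" (length 1)


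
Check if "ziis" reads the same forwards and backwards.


Word: "ziis"
Reversed: "siiz"
Forward == Backward? ziis != siiz
Palindrome = No


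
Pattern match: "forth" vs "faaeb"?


Pattern of "forth": [0, 1, 2, 3, 4]
Pattern of "faaeb": [0, 1, 1, 2, 3]
Patterns do not match
Same pattern = No


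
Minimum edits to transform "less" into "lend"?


Word 1: "less" (length 4)
Word 2: "lend" (length 4)
One optimal edit sequence (insert/delete/substitute each cost 1):
  1. keep 'l'
  2. keep 'e'
  3. substitute 's' -> 'n'  (+1)
  4. substitute 's' -> 'd'  (+1)
Total edit operations: 2
Edit distance = 2


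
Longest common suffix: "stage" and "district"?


Word 1: "stage"
Word 2: "district"
Comparing from end:
  Pos -1: 'e' != 't' (stop)
LCS = "" (length 0)


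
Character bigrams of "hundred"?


Word: "hundred" (length 7)
Number of bigrams = 7 - 2 + 1 = 6
  Position 0: "hu"
  Position 1: "un"
  Position 2: "nd"
  Position 3: "dr"
  Position 4: "re"
  Position 5: "ed"
Bigrams = "hu", "un", "nd", "dr", "re", "ed"


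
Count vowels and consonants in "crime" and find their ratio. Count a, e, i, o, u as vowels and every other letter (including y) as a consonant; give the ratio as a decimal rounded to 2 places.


Word: "crime"
Vowels (a,e,i,o,u): 2
Consonants: 3
Ratio = 2/3
= 0.67


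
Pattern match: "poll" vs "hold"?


Pattern of "poll": [0, 1, 2, 2]
Pattern of "hold": [0, 1, 2, 3]
Patterns do not match
Same pattern = No


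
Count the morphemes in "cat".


Word: "cat"
Morphemes: cat
Each morpheme carries meaning
= 1 morpheme


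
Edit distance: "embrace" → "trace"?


Word 1: "embrace" (length 7)
Word 2: "trace" (length 5)
One optimal edit sequence (insert/delete/substitute each cost 1):
  1. delete 'e'  (+1)
  2. delete 'm'  (+1)
  3. substitute 'b' -> 't'  (+1)
  4. keep 'r'
  5. keep 'a'
  6. keep 'c'
  7. keep 'e'
Total edit operations: 3
Edit distance = 3


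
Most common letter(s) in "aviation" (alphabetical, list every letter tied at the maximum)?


Word: "aviation"
Letter counts:
  'a': 2
  'i': 2
  'n': 1
  'o': 1
  't': 1
  'v': 1
Maximum count = 2
Most frequent = 'a', 'i' (2 times each)


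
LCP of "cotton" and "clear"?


Word 1: "cotton"
Word 2: "clear"
Comparing from start:
  Pos 0: 'c' == 'c'
  Pos 1: 'o' != 'l' (stop)
LCP = "c" (length 1)


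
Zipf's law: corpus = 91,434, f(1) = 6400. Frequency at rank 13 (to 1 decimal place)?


Zipf's law: f(r) = f(1) / r
f(1) = 6400
f(13) = 6400 / 13
= 492.3 occurrences


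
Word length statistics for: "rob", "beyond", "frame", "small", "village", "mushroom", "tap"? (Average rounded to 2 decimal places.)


Lengths: "rob"=3, "beyond"=6, "frame"=5, "small"=5, "village"=7, "mushroom"=8, "tap"=3
Sum = 37, Count = 7
Average = 37/7 = 5.29
= avg=5.29, min=3, max=8
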